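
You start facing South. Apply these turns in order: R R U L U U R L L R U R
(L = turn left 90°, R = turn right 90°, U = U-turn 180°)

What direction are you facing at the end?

Answer: Final heading: North

Derivation:
Start: South
  R (right (90° clockwise)) -> West
  R (right (90° clockwise)) -> North
  U (U-turn (180°)) -> South
  L (left (90° counter-clockwise)) -> East
  U (U-turn (180°)) -> West
  U (U-turn (180°)) -> East
  R (right (90° clockwise)) -> South
  L (left (90° counter-clockwise)) -> East
  L (left (90° counter-clockwise)) -> North
  R (right (90° clockwise)) -> East
  U (U-turn (180°)) -> West
  R (right (90° clockwise)) -> North
Final: North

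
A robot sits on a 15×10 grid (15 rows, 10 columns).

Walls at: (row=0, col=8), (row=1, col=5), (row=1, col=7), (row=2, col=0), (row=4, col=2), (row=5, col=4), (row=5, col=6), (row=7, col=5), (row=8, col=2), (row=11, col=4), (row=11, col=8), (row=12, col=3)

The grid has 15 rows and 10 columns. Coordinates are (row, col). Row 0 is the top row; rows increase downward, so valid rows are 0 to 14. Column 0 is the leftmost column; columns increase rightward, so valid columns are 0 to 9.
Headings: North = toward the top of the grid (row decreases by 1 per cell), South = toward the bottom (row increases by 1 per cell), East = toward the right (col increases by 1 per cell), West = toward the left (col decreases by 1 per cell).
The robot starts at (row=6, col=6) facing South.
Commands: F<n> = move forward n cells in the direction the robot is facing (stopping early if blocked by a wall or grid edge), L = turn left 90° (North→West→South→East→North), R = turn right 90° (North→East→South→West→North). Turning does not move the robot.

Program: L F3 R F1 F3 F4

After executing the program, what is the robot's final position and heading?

Start: (row=6, col=6), facing South
  L: turn left, now facing East
  F3: move forward 3, now at (row=6, col=9)
  R: turn right, now facing South
  F1: move forward 1, now at (row=7, col=9)
  F3: move forward 3, now at (row=10, col=9)
  F4: move forward 4, now at (row=14, col=9)
Final: (row=14, col=9), facing South

Answer: Final position: (row=14, col=9), facing South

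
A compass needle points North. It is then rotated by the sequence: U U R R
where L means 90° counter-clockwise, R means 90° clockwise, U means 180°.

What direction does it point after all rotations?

Answer: Final heading: South

Derivation:
Start: North
  U (U-turn (180°)) -> South
  U (U-turn (180°)) -> North
  R (right (90° clockwise)) -> East
  R (right (90° clockwise)) -> South
Final: South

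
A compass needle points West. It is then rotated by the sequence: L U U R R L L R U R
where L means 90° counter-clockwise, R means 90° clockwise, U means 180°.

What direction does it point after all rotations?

Start: West
  L (left (90° counter-clockwise)) -> South
  U (U-turn (180°)) -> North
  U (U-turn (180°)) -> South
  R (right (90° clockwise)) -> West
  R (right (90° clockwise)) -> North
  L (left (90° counter-clockwise)) -> West
  L (left (90° counter-clockwise)) -> South
  R (right (90° clockwise)) -> West
  U (U-turn (180°)) -> East
  R (right (90° clockwise)) -> South
Final: South

Answer: Final heading: South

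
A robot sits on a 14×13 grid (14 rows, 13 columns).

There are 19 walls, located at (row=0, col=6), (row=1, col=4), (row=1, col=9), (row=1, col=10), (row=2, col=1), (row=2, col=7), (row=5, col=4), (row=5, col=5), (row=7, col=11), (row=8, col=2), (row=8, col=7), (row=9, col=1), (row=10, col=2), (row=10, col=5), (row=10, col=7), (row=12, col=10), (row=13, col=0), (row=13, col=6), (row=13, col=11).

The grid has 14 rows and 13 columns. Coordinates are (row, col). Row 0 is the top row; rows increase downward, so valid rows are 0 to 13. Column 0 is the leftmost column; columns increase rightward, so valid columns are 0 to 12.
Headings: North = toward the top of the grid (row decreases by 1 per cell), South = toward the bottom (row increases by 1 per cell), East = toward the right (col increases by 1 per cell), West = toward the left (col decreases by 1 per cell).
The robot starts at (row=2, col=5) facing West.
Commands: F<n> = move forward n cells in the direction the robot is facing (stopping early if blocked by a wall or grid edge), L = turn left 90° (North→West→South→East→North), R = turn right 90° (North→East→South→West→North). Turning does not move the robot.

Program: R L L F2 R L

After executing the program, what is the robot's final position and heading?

Start: (row=2, col=5), facing West
  R: turn right, now facing North
  L: turn left, now facing West
  L: turn left, now facing South
  F2: move forward 2, now at (row=4, col=5)
  R: turn right, now facing West
  L: turn left, now facing South
Final: (row=4, col=5), facing South

Answer: Final position: (row=4, col=5), facing South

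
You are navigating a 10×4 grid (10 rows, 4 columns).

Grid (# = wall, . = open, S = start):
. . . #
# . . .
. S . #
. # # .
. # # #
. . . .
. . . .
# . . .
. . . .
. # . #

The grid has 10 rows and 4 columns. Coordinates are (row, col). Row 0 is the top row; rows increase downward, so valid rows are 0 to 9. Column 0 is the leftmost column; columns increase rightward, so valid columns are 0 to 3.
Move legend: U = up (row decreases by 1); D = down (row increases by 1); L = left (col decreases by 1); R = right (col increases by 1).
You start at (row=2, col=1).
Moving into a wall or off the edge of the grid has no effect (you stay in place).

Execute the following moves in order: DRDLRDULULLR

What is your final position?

Answer: Final position: (row=0, col=1)

Derivation:
Start: (row=2, col=1)
  D (down): blocked, stay at (row=2, col=1)
  R (right): (row=2, col=1) -> (row=2, col=2)
  D (down): blocked, stay at (row=2, col=2)
  L (left): (row=2, col=2) -> (row=2, col=1)
  R (right): (row=2, col=1) -> (row=2, col=2)
  D (down): blocked, stay at (row=2, col=2)
  U (up): (row=2, col=2) -> (row=1, col=2)
  L (left): (row=1, col=2) -> (row=1, col=1)
  U (up): (row=1, col=1) -> (row=0, col=1)
  L (left): (row=0, col=1) -> (row=0, col=0)
  L (left): blocked, stay at (row=0, col=0)
  R (right): (row=0, col=0) -> (row=0, col=1)
Final: (row=0, col=1)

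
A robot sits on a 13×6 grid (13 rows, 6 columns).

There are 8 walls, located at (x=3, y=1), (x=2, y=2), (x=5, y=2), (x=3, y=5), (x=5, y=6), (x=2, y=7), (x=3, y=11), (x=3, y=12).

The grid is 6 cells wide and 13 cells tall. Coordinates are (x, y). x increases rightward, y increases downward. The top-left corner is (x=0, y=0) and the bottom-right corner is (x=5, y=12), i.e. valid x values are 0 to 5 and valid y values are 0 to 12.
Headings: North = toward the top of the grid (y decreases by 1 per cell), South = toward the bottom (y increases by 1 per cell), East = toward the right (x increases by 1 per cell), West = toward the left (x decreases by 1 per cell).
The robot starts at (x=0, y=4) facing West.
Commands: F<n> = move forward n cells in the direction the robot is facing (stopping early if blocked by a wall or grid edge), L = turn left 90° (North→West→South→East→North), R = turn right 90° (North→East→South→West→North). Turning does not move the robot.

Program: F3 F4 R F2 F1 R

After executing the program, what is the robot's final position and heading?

Start: (x=0, y=4), facing West
  F3: move forward 0/3 (blocked), now at (x=0, y=4)
  F4: move forward 0/4 (blocked), now at (x=0, y=4)
  R: turn right, now facing North
  F2: move forward 2, now at (x=0, y=2)
  F1: move forward 1, now at (x=0, y=1)
  R: turn right, now facing East
Final: (x=0, y=1), facing East

Answer: Final position: (x=0, y=1), facing East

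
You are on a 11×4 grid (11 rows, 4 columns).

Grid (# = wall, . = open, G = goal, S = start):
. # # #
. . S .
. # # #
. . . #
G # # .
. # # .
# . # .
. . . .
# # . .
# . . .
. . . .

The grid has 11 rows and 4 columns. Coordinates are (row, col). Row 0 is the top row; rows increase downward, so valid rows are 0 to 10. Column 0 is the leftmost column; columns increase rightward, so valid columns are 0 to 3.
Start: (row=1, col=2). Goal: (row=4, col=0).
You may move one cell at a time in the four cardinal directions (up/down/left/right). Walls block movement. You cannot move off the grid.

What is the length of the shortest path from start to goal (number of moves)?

BFS from (row=1, col=2) until reaching (row=4, col=0):
  Distance 0: (row=1, col=2)
  Distance 1: (row=1, col=1), (row=1, col=3)
  Distance 2: (row=1, col=0)
  Distance 3: (row=0, col=0), (row=2, col=0)
  Distance 4: (row=3, col=0)
  Distance 5: (row=3, col=1), (row=4, col=0)  <- goal reached here
One shortest path (5 moves): (row=1, col=2) -> (row=1, col=1) -> (row=1, col=0) -> (row=2, col=0) -> (row=3, col=0) -> (row=4, col=0)

Answer: Shortest path length: 5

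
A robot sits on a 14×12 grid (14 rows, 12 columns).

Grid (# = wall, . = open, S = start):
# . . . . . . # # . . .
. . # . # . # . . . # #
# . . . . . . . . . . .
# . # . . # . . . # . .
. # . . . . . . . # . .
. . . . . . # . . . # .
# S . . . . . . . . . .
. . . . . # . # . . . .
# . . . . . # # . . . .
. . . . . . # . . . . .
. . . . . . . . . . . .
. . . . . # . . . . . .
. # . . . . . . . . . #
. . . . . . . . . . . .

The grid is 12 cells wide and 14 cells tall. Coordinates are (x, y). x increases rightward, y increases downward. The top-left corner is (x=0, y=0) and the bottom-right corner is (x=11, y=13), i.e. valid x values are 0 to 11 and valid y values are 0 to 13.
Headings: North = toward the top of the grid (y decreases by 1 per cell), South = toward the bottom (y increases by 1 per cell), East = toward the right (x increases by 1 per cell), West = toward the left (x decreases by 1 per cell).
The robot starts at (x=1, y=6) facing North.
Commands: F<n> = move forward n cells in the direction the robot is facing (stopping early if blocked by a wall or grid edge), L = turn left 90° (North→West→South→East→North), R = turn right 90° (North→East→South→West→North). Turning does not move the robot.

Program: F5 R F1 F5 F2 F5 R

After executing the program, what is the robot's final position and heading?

Start: (x=1, y=6), facing North
  F5: move forward 1/5 (blocked), now at (x=1, y=5)
  R: turn right, now facing East
  F1: move forward 1, now at (x=2, y=5)
  F5: move forward 3/5 (blocked), now at (x=5, y=5)
  F2: move forward 0/2 (blocked), now at (x=5, y=5)
  F5: move forward 0/5 (blocked), now at (x=5, y=5)
  R: turn right, now facing South
Final: (x=5, y=5), facing South

Answer: Final position: (x=5, y=5), facing South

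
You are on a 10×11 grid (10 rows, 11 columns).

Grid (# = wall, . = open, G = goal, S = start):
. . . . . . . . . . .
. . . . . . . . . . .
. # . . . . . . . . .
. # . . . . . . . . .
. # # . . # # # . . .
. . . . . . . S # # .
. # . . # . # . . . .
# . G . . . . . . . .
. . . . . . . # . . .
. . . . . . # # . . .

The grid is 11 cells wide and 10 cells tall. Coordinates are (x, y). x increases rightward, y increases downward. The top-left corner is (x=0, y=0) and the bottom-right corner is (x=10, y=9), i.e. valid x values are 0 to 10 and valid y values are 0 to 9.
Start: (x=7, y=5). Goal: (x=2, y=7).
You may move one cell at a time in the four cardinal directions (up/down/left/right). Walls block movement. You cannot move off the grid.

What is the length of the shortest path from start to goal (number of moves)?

Answer: Shortest path length: 7

Derivation:
BFS from (x=7, y=5) until reaching (x=2, y=7):
  Distance 0: (x=7, y=5)
  Distance 1: (x=6, y=5), (x=7, y=6)
  Distance 2: (x=5, y=5), (x=8, y=6), (x=7, y=7)
  Distance 3: (x=4, y=5), (x=5, y=6), (x=9, y=6), (x=6, y=7), (x=8, y=7)
  Distance 4: (x=4, y=4), (x=3, y=5), (x=10, y=6), (x=5, y=7), (x=9, y=7), (x=6, y=8), (x=8, y=8)
  Distance 5: (x=4, y=3), (x=3, y=4), (x=2, y=5), (x=10, y=5), (x=3, y=6), (x=4, y=7), (x=10, y=7), (x=5, y=8), (x=9, y=8), (x=8, y=9)
  Distance 6: (x=4, y=2), (x=3, y=3), (x=5, y=3), (x=10, y=4), (x=1, y=5), (x=2, y=6), (x=3, y=7), (x=4, y=8), (x=10, y=8), (x=5, y=9), (x=9, y=9)
  Distance 7: (x=4, y=1), (x=3, y=2), (x=5, y=2), (x=2, y=3), (x=6, y=3), (x=10, y=3), (x=9, y=4), (x=0, y=5), (x=2, y=7), (x=3, y=8), (x=4, y=9), (x=10, y=9)  <- goal reached here
One shortest path (7 moves): (x=7, y=5) -> (x=6, y=5) -> (x=5, y=5) -> (x=4, y=5) -> (x=3, y=5) -> (x=2, y=5) -> (x=2, y=6) -> (x=2, y=7)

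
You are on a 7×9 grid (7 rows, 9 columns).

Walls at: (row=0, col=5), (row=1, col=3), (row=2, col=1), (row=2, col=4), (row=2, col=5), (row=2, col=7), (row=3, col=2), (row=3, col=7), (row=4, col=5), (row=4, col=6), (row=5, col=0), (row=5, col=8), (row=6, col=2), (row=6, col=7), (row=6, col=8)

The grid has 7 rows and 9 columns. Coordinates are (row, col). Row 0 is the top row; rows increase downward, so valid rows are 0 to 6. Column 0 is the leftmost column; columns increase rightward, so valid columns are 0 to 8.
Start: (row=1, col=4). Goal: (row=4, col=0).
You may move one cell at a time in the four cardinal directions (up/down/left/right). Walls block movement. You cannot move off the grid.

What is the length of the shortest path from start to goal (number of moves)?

BFS from (row=1, col=4) until reaching (row=4, col=0):
  Distance 0: (row=1, col=4)
  Distance 1: (row=0, col=4), (row=1, col=5)
  Distance 2: (row=0, col=3), (row=1, col=6)
  Distance 3: (row=0, col=2), (row=0, col=6), (row=1, col=7), (row=2, col=6)
  Distance 4: (row=0, col=1), (row=0, col=7), (row=1, col=2), (row=1, col=8), (row=3, col=6)
  Distance 5: (row=0, col=0), (row=0, col=8), (row=1, col=1), (row=2, col=2), (row=2, col=8), (row=3, col=5)
  Distance 6: (row=1, col=0), (row=2, col=3), (row=3, col=4), (row=3, col=8)
  Distance 7: (row=2, col=0), (row=3, col=3), (row=4, col=4), (row=4, col=8)
  Distance 8: (row=3, col=0), (row=4, col=3), (row=4, col=7), (row=5, col=4)
  Distance 9: (row=3, col=1), (row=4, col=0), (row=4, col=2), (row=5, col=3), (row=5, col=5), (row=5, col=7), (row=6, col=4)  <- goal reached here
One shortest path (9 moves): (row=1, col=4) -> (row=0, col=4) -> (row=0, col=3) -> (row=0, col=2) -> (row=0, col=1) -> (row=0, col=0) -> (row=1, col=0) -> (row=2, col=0) -> (row=3, col=0) -> (row=4, col=0)

Answer: Shortest path length: 9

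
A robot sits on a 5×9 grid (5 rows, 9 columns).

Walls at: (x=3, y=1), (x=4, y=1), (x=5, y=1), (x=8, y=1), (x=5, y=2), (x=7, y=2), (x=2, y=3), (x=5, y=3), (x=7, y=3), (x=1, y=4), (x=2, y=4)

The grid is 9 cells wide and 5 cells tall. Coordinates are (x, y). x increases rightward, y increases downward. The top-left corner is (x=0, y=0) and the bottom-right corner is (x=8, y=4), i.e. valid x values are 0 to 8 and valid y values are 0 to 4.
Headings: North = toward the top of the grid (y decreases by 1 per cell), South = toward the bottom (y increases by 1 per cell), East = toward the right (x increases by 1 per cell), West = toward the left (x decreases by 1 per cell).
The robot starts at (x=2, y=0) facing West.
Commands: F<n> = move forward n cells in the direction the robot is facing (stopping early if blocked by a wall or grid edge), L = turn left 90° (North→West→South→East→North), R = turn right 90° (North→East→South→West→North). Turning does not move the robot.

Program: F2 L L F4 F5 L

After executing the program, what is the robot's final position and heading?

Answer: Final position: (x=8, y=0), facing North

Derivation:
Start: (x=2, y=0), facing West
  F2: move forward 2, now at (x=0, y=0)
  L: turn left, now facing South
  L: turn left, now facing East
  F4: move forward 4, now at (x=4, y=0)
  F5: move forward 4/5 (blocked), now at (x=8, y=0)
  L: turn left, now facing North
Final: (x=8, y=0), facing North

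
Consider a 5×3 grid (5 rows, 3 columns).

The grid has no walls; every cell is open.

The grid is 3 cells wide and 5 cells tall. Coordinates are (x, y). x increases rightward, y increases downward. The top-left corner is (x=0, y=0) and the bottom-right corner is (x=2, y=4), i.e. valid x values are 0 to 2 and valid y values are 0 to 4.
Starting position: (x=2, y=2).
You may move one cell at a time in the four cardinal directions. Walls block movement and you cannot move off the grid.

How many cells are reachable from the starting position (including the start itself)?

Answer: Reachable cells: 15

Derivation:
BFS flood-fill from (x=2, y=2):
  Distance 0: (x=2, y=2)
  Distance 1: (x=2, y=1), (x=1, y=2), (x=2, y=3)
  Distance 2: (x=2, y=0), (x=1, y=1), (x=0, y=2), (x=1, y=3), (x=2, y=4)
  Distance 3: (x=1, y=0), (x=0, y=1), (x=0, y=3), (x=1, y=4)
  Distance 4: (x=0, y=0), (x=0, y=4)
Total reachable: 15 (grid has 15 open cells total)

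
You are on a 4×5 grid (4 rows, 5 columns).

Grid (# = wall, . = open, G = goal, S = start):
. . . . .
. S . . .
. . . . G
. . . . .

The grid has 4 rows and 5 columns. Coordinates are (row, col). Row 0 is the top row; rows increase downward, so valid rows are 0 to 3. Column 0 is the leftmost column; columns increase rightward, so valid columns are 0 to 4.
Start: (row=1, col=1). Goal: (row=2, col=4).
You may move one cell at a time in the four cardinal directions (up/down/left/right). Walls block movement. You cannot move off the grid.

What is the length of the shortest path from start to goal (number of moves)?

BFS from (row=1, col=1) until reaching (row=2, col=4):
  Distance 0: (row=1, col=1)
  Distance 1: (row=0, col=1), (row=1, col=0), (row=1, col=2), (row=2, col=1)
  Distance 2: (row=0, col=0), (row=0, col=2), (row=1, col=3), (row=2, col=0), (row=2, col=2), (row=3, col=1)
  Distance 3: (row=0, col=3), (row=1, col=4), (row=2, col=3), (row=3, col=0), (row=3, col=2)
  Distance 4: (row=0, col=4), (row=2, col=4), (row=3, col=3)  <- goal reached here
One shortest path (4 moves): (row=1, col=1) -> (row=1, col=2) -> (row=1, col=3) -> (row=1, col=4) -> (row=2, col=4)

Answer: Shortest path length: 4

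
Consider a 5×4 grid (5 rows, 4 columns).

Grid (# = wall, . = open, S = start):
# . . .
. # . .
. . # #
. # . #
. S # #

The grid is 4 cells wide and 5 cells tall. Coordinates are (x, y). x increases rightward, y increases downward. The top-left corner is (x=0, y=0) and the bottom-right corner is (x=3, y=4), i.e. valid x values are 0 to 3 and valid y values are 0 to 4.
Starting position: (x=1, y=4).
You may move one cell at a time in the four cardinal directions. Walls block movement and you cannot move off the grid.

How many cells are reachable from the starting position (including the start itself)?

BFS flood-fill from (x=1, y=4):
  Distance 0: (x=1, y=4)
  Distance 1: (x=0, y=4)
  Distance 2: (x=0, y=3)
  Distance 3: (x=0, y=2)
  Distance 4: (x=0, y=1), (x=1, y=2)
Total reachable: 6 (grid has 12 open cells total)

Answer: Reachable cells: 6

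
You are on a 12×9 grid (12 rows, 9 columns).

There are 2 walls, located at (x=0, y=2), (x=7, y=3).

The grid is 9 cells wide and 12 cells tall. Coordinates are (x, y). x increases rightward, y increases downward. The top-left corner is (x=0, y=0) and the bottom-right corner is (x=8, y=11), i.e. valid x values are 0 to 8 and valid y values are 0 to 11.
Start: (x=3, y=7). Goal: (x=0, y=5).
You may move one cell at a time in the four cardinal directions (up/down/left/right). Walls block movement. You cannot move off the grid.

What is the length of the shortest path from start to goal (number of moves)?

Answer: Shortest path length: 5

Derivation:
BFS from (x=3, y=7) until reaching (x=0, y=5):
  Distance 0: (x=3, y=7)
  Distance 1: (x=3, y=6), (x=2, y=7), (x=4, y=7), (x=3, y=8)
  Distance 2: (x=3, y=5), (x=2, y=6), (x=4, y=6), (x=1, y=7), (x=5, y=7), (x=2, y=8), (x=4, y=8), (x=3, y=9)
  Distance 3: (x=3, y=4), (x=2, y=5), (x=4, y=5), (x=1, y=6), (x=5, y=6), (x=0, y=7), (x=6, y=7), (x=1, y=8), (x=5, y=8), (x=2, y=9), (x=4, y=9), (x=3, y=10)
  Distance 4: (x=3, y=3), (x=2, y=4), (x=4, y=4), (x=1, y=5), (x=5, y=5), (x=0, y=6), (x=6, y=6), (x=7, y=7), (x=0, y=8), (x=6, y=8), (x=1, y=9), (x=5, y=9), (x=2, y=10), (x=4, y=10), (x=3, y=11)
  Distance 5: (x=3, y=2), (x=2, y=3), (x=4, y=3), (x=1, y=4), (x=5, y=4), (x=0, y=5), (x=6, y=5), (x=7, y=6), (x=8, y=7), (x=7, y=8), (x=0, y=9), (x=6, y=9), (x=1, y=10), (x=5, y=10), (x=2, y=11), (x=4, y=11)  <- goal reached here
One shortest path (5 moves): (x=3, y=7) -> (x=2, y=7) -> (x=1, y=7) -> (x=0, y=7) -> (x=0, y=6) -> (x=0, y=5)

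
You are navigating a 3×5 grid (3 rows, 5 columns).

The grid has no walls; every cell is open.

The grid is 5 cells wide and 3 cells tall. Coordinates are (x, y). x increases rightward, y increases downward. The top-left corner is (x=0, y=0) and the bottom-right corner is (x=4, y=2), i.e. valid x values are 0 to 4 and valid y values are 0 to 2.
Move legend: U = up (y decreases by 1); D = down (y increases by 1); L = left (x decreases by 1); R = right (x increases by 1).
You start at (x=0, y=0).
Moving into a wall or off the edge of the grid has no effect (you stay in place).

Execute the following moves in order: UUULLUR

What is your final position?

Start: (x=0, y=0)
  [×3]U (up): blocked, stay at (x=0, y=0)
  L (left): blocked, stay at (x=0, y=0)
  L (left): blocked, stay at (x=0, y=0)
  U (up): blocked, stay at (x=0, y=0)
  R (right): (x=0, y=0) -> (x=1, y=0)
Final: (x=1, y=0)

Answer: Final position: (x=1, y=0)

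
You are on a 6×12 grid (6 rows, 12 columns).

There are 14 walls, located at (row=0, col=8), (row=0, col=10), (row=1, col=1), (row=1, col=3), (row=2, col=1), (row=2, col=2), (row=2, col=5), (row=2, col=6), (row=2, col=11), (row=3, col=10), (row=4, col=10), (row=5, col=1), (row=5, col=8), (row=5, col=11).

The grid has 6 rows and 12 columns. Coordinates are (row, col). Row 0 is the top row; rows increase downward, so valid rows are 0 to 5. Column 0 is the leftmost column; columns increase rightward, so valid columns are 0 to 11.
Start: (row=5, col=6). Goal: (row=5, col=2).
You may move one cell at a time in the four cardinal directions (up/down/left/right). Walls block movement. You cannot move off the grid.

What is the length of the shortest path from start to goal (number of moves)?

Answer: Shortest path length: 4

Derivation:
BFS from (row=5, col=6) until reaching (row=5, col=2):
  Distance 0: (row=5, col=6)
  Distance 1: (row=4, col=6), (row=5, col=5), (row=5, col=7)
  Distance 2: (row=3, col=6), (row=4, col=5), (row=4, col=7), (row=5, col=4)
  Distance 3: (row=3, col=5), (row=3, col=7), (row=4, col=4), (row=4, col=8), (row=5, col=3)
  Distance 4: (row=2, col=7), (row=3, col=4), (row=3, col=8), (row=4, col=3), (row=4, col=9), (row=5, col=2)  <- goal reached here
One shortest path (4 moves): (row=5, col=6) -> (row=5, col=5) -> (row=5, col=4) -> (row=5, col=3) -> (row=5, col=2)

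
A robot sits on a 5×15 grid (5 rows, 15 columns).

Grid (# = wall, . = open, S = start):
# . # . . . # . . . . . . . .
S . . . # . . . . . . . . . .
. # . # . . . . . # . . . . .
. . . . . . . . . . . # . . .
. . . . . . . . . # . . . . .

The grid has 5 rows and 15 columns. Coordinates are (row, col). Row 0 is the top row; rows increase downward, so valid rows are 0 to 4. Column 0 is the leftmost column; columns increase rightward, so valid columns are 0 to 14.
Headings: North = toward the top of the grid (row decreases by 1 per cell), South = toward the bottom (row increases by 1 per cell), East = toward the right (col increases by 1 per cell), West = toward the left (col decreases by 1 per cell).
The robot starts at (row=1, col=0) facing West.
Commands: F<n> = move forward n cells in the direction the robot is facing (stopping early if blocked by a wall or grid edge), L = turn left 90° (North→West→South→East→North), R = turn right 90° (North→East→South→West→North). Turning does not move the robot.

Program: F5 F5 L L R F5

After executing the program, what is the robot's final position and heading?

Start: (row=1, col=0), facing West
  F5: move forward 0/5 (blocked), now at (row=1, col=0)
  F5: move forward 0/5 (blocked), now at (row=1, col=0)
  L: turn left, now facing South
  L: turn left, now facing East
  R: turn right, now facing South
  F5: move forward 3/5 (blocked), now at (row=4, col=0)
Final: (row=4, col=0), facing South

Answer: Final position: (row=4, col=0), facing South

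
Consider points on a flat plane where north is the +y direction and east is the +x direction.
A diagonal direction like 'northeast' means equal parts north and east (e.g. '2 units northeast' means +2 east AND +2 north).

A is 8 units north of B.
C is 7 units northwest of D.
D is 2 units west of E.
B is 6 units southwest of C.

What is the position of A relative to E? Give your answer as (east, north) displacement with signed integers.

Place E at the origin (east=0, north=0).
  D is 2 units west of E: delta (east=-2, north=+0); D at (east=-2, north=0).
  C is 7 units northwest of D: delta (east=-7, north=+7); C at (east=-9, north=7).
  B is 6 units southwest of C: delta (east=-6, north=-6); B at (east=-15, north=1).
  A is 8 units north of B: delta (east=+0, north=+8); A at (east=-15, north=9).
Therefore A relative to E: (east=-15, north=9).

Answer: A is at (east=-15, north=9) relative to E.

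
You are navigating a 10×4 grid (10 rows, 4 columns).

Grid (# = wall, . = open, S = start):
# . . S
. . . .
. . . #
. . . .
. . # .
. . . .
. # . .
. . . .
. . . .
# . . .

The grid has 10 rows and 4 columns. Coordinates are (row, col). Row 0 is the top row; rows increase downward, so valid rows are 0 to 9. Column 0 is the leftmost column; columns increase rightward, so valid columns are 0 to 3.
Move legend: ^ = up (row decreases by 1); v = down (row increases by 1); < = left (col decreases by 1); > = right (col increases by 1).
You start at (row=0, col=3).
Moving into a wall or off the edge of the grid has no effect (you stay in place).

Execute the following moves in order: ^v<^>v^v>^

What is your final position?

Answer: Final position: (row=0, col=3)

Derivation:
Start: (row=0, col=3)
  ^ (up): blocked, stay at (row=0, col=3)
  v (down): (row=0, col=3) -> (row=1, col=3)
  < (left): (row=1, col=3) -> (row=1, col=2)
  ^ (up): (row=1, col=2) -> (row=0, col=2)
  > (right): (row=0, col=2) -> (row=0, col=3)
  v (down): (row=0, col=3) -> (row=1, col=3)
  ^ (up): (row=1, col=3) -> (row=0, col=3)
  v (down): (row=0, col=3) -> (row=1, col=3)
  > (right): blocked, stay at (row=1, col=3)
  ^ (up): (row=1, col=3) -> (row=0, col=3)
Final: (row=0, col=3)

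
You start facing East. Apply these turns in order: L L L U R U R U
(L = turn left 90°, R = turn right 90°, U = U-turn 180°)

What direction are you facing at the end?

Answer: Final heading: South

Derivation:
Start: East
  L (left (90° counter-clockwise)) -> North
  L (left (90° counter-clockwise)) -> West
  L (left (90° counter-clockwise)) -> South
  U (U-turn (180°)) -> North
  R (right (90° clockwise)) -> East
  U (U-turn (180°)) -> West
  R (right (90° clockwise)) -> North
  U (U-turn (180°)) -> South
Final: South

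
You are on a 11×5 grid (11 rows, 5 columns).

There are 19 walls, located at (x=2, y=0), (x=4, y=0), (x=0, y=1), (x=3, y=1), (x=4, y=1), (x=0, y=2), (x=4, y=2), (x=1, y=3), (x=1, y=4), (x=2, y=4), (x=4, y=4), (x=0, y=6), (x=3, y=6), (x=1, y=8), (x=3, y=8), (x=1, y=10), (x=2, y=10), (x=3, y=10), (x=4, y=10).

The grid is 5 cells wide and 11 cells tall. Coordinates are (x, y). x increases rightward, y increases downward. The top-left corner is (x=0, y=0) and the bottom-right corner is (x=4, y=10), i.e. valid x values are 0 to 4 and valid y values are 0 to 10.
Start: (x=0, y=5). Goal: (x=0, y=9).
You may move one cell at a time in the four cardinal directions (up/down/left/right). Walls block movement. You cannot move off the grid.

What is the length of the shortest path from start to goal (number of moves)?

Answer: Shortest path length: 6

Derivation:
BFS from (x=0, y=5) until reaching (x=0, y=9):
  Distance 0: (x=0, y=5)
  Distance 1: (x=0, y=4), (x=1, y=5)
  Distance 2: (x=0, y=3), (x=2, y=5), (x=1, y=6)
  Distance 3: (x=3, y=5), (x=2, y=6), (x=1, y=7)
  Distance 4: (x=3, y=4), (x=4, y=5), (x=0, y=7), (x=2, y=7)
  Distance 5: (x=3, y=3), (x=4, y=6), (x=3, y=7), (x=0, y=8), (x=2, y=8)
  Distance 6: (x=3, y=2), (x=2, y=3), (x=4, y=3), (x=4, y=7), (x=0, y=9), (x=2, y=9)  <- goal reached here
One shortest path (6 moves): (x=0, y=5) -> (x=1, y=5) -> (x=1, y=6) -> (x=1, y=7) -> (x=0, y=7) -> (x=0, y=8) -> (x=0, y=9)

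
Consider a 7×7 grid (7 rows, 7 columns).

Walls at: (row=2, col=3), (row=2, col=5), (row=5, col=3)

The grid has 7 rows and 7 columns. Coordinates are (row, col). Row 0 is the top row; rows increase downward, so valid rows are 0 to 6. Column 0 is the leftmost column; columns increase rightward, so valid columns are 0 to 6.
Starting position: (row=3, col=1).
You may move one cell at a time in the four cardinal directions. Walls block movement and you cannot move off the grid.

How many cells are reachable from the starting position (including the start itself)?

Answer: Reachable cells: 46

Derivation:
BFS flood-fill from (row=3, col=1):
  Distance 0: (row=3, col=1)
  Distance 1: (row=2, col=1), (row=3, col=0), (row=3, col=2), (row=4, col=1)
  Distance 2: (row=1, col=1), (row=2, col=0), (row=2, col=2), (row=3, col=3), (row=4, col=0), (row=4, col=2), (row=5, col=1)
  Distance 3: (row=0, col=1), (row=1, col=0), (row=1, col=2), (row=3, col=4), (row=4, col=3), (row=5, col=0), (row=5, col=2), (row=6, col=1)
  Distance 4: (row=0, col=0), (row=0, col=2), (row=1, col=3), (row=2, col=4), (row=3, col=5), (row=4, col=4), (row=6, col=0), (row=6, col=2)
  Distance 5: (row=0, col=3), (row=1, col=4), (row=3, col=6), (row=4, col=5), (row=5, col=4), (row=6, col=3)
  Distance 6: (row=0, col=4), (row=1, col=5), (row=2, col=6), (row=4, col=6), (row=5, col=5), (row=6, col=4)
  Distance 7: (row=0, col=5), (row=1, col=6), (row=5, col=6), (row=6, col=5)
  Distance 8: (row=0, col=6), (row=6, col=6)
Total reachable: 46 (grid has 46 open cells total)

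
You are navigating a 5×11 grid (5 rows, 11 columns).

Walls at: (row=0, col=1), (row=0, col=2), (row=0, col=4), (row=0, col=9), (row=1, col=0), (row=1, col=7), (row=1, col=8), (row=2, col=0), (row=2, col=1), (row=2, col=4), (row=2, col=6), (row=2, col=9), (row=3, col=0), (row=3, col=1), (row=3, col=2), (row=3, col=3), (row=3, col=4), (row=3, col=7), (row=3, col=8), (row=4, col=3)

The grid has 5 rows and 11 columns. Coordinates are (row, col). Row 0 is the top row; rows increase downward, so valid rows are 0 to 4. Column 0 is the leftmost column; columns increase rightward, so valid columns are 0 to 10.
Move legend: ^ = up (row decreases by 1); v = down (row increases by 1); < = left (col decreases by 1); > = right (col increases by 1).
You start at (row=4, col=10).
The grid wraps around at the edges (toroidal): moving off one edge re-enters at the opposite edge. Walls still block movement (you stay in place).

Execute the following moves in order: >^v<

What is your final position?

Start: (row=4, col=10)
  > (right): (row=4, col=10) -> (row=4, col=0)
  ^ (up): blocked, stay at (row=4, col=0)
  v (down): (row=4, col=0) -> (row=0, col=0)
  < (left): (row=0, col=0) -> (row=0, col=10)
Final: (row=0, col=10)

Answer: Final position: (row=0, col=10)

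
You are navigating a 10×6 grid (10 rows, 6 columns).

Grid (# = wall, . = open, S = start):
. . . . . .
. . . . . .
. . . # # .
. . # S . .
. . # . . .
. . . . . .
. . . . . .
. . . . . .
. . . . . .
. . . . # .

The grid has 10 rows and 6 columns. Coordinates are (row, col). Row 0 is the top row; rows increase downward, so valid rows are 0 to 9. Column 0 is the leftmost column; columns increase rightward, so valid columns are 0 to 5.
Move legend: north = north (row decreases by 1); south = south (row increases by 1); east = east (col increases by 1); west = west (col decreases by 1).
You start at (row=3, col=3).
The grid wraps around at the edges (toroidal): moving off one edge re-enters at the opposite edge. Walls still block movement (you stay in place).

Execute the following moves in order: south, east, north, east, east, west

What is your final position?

Start: (row=3, col=3)
  south (south): (row=3, col=3) -> (row=4, col=3)
  east (east): (row=4, col=3) -> (row=4, col=4)
  north (north): (row=4, col=4) -> (row=3, col=4)
  east (east): (row=3, col=4) -> (row=3, col=5)
  east (east): (row=3, col=5) -> (row=3, col=0)
  west (west): (row=3, col=0) -> (row=3, col=5)
Final: (row=3, col=5)

Answer: Final position: (row=3, col=5)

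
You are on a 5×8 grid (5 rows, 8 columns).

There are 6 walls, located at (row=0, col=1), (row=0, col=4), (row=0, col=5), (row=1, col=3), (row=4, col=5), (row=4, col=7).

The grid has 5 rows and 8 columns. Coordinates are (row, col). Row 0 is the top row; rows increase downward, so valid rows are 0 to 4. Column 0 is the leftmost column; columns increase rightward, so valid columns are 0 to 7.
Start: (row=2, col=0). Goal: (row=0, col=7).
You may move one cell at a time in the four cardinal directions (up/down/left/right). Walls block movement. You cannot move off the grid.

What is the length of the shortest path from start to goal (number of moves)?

BFS from (row=2, col=0) until reaching (row=0, col=7):
  Distance 0: (row=2, col=0)
  Distance 1: (row=1, col=0), (row=2, col=1), (row=3, col=0)
  Distance 2: (row=0, col=0), (row=1, col=1), (row=2, col=2), (row=3, col=1), (row=4, col=0)
  Distance 3: (row=1, col=2), (row=2, col=3), (row=3, col=2), (row=4, col=1)
  Distance 4: (row=0, col=2), (row=2, col=4), (row=3, col=3), (row=4, col=2)
  Distance 5: (row=0, col=3), (row=1, col=4), (row=2, col=5), (row=3, col=4), (row=4, col=3)
  Distance 6: (row=1, col=5), (row=2, col=6), (row=3, col=5), (row=4, col=4)
  Distance 7: (row=1, col=6), (row=2, col=7), (row=3, col=6)
  Distance 8: (row=0, col=6), (row=1, col=7), (row=3, col=7), (row=4, col=6)
  Distance 9: (row=0, col=7)  <- goal reached here
One shortest path (9 moves): (row=2, col=0) -> (row=2, col=1) -> (row=2, col=2) -> (row=2, col=3) -> (row=2, col=4) -> (row=2, col=5) -> (row=2, col=6) -> (row=2, col=7) -> (row=1, col=7) -> (row=0, col=7)

Answer: Shortest path length: 9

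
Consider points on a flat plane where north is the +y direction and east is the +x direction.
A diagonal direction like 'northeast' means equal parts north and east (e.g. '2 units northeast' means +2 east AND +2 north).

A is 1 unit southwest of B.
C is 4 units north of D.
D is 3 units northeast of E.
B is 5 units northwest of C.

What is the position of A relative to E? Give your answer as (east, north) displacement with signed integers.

Place E at the origin (east=0, north=0).
  D is 3 units northeast of E: delta (east=+3, north=+3); D at (east=3, north=3).
  C is 4 units north of D: delta (east=+0, north=+4); C at (east=3, north=7).
  B is 5 units northwest of C: delta (east=-5, north=+5); B at (east=-2, north=12).
  A is 1 unit southwest of B: delta (east=-1, north=-1); A at (east=-3, north=11).
Therefore A relative to E: (east=-3, north=11).

Answer: A is at (east=-3, north=11) relative to E.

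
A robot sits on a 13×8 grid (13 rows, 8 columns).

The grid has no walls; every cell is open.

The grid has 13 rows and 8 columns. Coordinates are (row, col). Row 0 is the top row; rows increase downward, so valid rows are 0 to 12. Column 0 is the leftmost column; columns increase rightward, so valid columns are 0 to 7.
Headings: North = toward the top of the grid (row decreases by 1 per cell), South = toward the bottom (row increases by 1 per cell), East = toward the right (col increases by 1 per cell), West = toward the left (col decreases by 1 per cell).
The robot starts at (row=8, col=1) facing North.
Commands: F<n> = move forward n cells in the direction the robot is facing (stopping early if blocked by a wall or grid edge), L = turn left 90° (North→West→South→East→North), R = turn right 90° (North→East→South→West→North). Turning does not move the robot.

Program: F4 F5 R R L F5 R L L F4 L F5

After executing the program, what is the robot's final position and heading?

Answer: Final position: (row=0, col=1), facing West

Derivation:
Start: (row=8, col=1), facing North
  F4: move forward 4, now at (row=4, col=1)
  F5: move forward 4/5 (blocked), now at (row=0, col=1)
  R: turn right, now facing East
  R: turn right, now facing South
  L: turn left, now facing East
  F5: move forward 5, now at (row=0, col=6)
  R: turn right, now facing South
  L: turn left, now facing East
  L: turn left, now facing North
  F4: move forward 0/4 (blocked), now at (row=0, col=6)
  L: turn left, now facing West
  F5: move forward 5, now at (row=0, col=1)
Final: (row=0, col=1), facing West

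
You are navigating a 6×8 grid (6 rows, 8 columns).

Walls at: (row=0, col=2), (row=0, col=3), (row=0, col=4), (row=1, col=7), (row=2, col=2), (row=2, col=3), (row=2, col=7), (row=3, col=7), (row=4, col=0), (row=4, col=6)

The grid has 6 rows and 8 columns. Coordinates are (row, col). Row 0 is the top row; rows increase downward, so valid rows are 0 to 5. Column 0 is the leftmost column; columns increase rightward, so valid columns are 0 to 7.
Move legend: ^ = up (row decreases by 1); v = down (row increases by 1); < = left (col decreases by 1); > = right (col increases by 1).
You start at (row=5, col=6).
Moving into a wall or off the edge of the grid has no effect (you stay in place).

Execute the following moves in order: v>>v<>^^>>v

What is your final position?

Answer: Final position: (row=5, col=7)

Derivation:
Start: (row=5, col=6)
  v (down): blocked, stay at (row=5, col=6)
  > (right): (row=5, col=6) -> (row=5, col=7)
  > (right): blocked, stay at (row=5, col=7)
  v (down): blocked, stay at (row=5, col=7)
  < (left): (row=5, col=7) -> (row=5, col=6)
  > (right): (row=5, col=6) -> (row=5, col=7)
  ^ (up): (row=5, col=7) -> (row=4, col=7)
  ^ (up): blocked, stay at (row=4, col=7)
  > (right): blocked, stay at (row=4, col=7)
  > (right): blocked, stay at (row=4, col=7)
  v (down): (row=4, col=7) -> (row=5, col=7)
Final: (row=5, col=7)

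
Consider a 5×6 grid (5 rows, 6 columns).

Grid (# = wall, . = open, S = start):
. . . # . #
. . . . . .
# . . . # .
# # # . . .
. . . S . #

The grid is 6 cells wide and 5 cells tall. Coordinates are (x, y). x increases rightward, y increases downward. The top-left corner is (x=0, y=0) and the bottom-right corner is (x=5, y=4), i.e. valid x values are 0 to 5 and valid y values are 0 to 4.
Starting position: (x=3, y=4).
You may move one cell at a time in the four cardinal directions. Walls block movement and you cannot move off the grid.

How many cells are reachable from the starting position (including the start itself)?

BFS flood-fill from (x=3, y=4):
  Distance 0: (x=3, y=4)
  Distance 1: (x=3, y=3), (x=2, y=4), (x=4, y=4)
  Distance 2: (x=3, y=2), (x=4, y=3), (x=1, y=4)
  Distance 3: (x=3, y=1), (x=2, y=2), (x=5, y=3), (x=0, y=4)
  Distance 4: (x=2, y=1), (x=4, y=1), (x=1, y=2), (x=5, y=2)
  Distance 5: (x=2, y=0), (x=4, y=0), (x=1, y=1), (x=5, y=1)
  Distance 6: (x=1, y=0), (x=0, y=1)
  Distance 7: (x=0, y=0)
Total reachable: 22 (grid has 22 open cells total)

Answer: Reachable cells: 22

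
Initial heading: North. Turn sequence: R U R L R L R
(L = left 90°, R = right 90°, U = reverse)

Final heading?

Start: North
  R (right (90° clockwise)) -> East
  U (U-turn (180°)) -> West
  R (right (90° clockwise)) -> North
  L (left (90° counter-clockwise)) -> West
  R (right (90° clockwise)) -> North
  L (left (90° counter-clockwise)) -> West
  R (right (90° clockwise)) -> North
Final: North

Answer: Final heading: North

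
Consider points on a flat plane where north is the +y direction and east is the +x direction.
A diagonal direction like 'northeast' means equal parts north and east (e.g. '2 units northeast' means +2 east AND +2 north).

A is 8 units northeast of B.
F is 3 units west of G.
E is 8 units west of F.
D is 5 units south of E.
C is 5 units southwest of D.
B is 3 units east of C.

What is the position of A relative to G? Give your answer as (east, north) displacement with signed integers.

Answer: A is at (east=-5, north=-2) relative to G.

Derivation:
Place G at the origin (east=0, north=0).
  F is 3 units west of G: delta (east=-3, north=+0); F at (east=-3, north=0).
  E is 8 units west of F: delta (east=-8, north=+0); E at (east=-11, north=0).
  D is 5 units south of E: delta (east=+0, north=-5); D at (east=-11, north=-5).
  C is 5 units southwest of D: delta (east=-5, north=-5); C at (east=-16, north=-10).
  B is 3 units east of C: delta (east=+3, north=+0); B at (east=-13, north=-10).
  A is 8 units northeast of B: delta (east=+8, north=+8); A at (east=-5, north=-2).
Therefore A relative to G: (east=-5, north=-2).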